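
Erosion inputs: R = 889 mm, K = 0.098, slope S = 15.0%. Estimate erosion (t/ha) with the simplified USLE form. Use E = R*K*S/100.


Formula: E = R * K * S / 100  (simplified USLE)
R * K = 889 * 0.098 = 87.122
E = 87.122 * 15.0 / 100 = 13.07 t/ha

13.07


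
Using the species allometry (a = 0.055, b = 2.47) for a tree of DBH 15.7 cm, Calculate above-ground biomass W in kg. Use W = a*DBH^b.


Formula: W = a * DBH^b  (allometric power law)
DBH^b = 15.7^2.47 = 899.2328
W = 0.055 * 899.2328 = 49.5 kg

49.5


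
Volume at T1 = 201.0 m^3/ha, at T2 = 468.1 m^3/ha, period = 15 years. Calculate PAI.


Formula: PAI = (V_T2 - V_T1) / (T2 - T1)
Volume increment = 468.1 - 201.0 = 267.1 m^3/ha
PAI = 267.1 / 15 = 17.81 m^3/ha/year

17.81


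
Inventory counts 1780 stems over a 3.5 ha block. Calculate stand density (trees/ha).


Formula: Stand Density = N_trees / Area_ha
Density = 1780 trees / 3.5 ha
Density = 509 trees/ha

509


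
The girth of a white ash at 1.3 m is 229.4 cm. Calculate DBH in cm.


Formula: DBH = C / pi
DBH = 229.4 / pi
pi = 3.14159...
DBH = 73.0 cm

73.0


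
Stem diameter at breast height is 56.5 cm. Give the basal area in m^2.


Formula: BA = pi * (DBH/2)^2 / 10000  (cm^2 to m^2)
Radius = DBH/2 = 56.5/2 = 28.25 cm
BA = pi * 28.25^2 / 10000
   = 2507.1873 cm^2 / 10000
   = 0.2507 m^2

0.2507


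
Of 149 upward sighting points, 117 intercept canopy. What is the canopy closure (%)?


Formula: Canopy closure = covered points / total points * 100
Closure = 117 / 149 * 100
Closure = 0.7852 * 100 = 78.5%

78.5


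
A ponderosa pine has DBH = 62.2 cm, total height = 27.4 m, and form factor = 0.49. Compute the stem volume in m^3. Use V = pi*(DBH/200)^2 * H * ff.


Formula: V = pi * (DBH/200)^2 * H * ff
Radius = DBH/200 = 62.2/200 = 0.311 m
Radius^2 = 0.311^2 = 0.096721 m^2
V = pi * 0.096721 * 27.4 * 0.49
V = 4.08 m^3

4.08


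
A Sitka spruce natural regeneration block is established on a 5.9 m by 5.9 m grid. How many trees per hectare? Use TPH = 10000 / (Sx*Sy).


Formula: TPH = 10000 m^2/ha / (spacing_x * spacing_y)
Area per tree = 5.9 m * 5.9 m = 34.81 m^2
TPH = 10000 / 34.81 = 287 trees/ha

287


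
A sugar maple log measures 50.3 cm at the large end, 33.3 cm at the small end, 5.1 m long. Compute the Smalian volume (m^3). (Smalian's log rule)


Smalian: V = (A1 + A2)/2 * L,  A = pi*(D/200)^2
A1 = pi*(50.3/200)^2 = 0.198713 m^2
A2 = pi*(33.3/200)^2 = 0.087092 m^2
V = (0.198713+0.087092)/2*5.1 = 0.7288 m^3

0.7288


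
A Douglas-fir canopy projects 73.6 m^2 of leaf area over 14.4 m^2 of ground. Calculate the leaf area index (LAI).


Formula: LAI = total leaf area / ground area  (dimensionless)
LAI = 73.6 m^2 / 14.4 m^2
LAI = 5.11

5.11


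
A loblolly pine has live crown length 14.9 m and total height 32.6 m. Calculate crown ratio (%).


Formula: Crown Ratio = (Crown Length / Total Height) * 100
CR = (14.9 m / 32.6 m) * 100
CR = 0.4571 * 100 = 45.7%

45.7


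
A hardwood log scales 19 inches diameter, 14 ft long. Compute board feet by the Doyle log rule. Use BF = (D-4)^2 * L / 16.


Doyle: BF = (D - 4)^2 * L / 16
Adjusted diameter = 19 - 4 = 15 in
(D-4)^2 = 15^2 = 225
BF = 225 * 14 / 16 = 197 BF

197


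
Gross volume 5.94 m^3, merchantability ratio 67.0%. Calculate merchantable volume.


Formula: MV = V_total * (merchantable_pct / 100)
Merchantable fraction = 67.0% / 100 = 0.67
MV = 5.94 m^3 * 0.67 = 3.98 m^3

3.98


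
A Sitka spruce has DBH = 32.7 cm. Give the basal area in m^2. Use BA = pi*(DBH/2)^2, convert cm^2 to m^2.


Formula: BA = pi * (DBH/2)^2 / 10000  (cm^2 to m^2)
Radius = DBH/2 = 32.7/2 = 16.35 cm
BA = pi * 16.35^2 / 10000
   = 839.8184 cm^2 / 10000
   = 0.084 m^2

0.084


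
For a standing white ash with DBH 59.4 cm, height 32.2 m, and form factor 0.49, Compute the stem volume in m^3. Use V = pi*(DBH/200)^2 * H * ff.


Formula: V = pi * (DBH/200)^2 * H * ff
Radius = DBH/200 = 59.4/200 = 0.297 m
Radius^2 = 0.297^2 = 0.088209 m^2
V = pi * 0.088209 * 32.2 * 0.49
V = 4.372 m^3

4.372


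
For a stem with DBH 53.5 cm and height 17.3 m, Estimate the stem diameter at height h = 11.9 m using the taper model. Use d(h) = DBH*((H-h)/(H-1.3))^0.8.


Taper: d(h) = DBH * ((H - h) / (H - 1.3))^0.8
Numerator = H - h = 17.3 - 11.9 = 5.4 m
Denominator = H - 1.3 = 17.3 - 1.3 = 16.0 m
Ratio = 5.4 / 16.0 = 0.3375
d = 53.5 * 0.3375^0.8 = 22.4 cm

22.4


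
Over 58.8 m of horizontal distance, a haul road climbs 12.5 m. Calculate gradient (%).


Formula: Gradient = rise / run * 100
Gradient = 12.5 / 58.8 * 100 = 21.3%

21.3


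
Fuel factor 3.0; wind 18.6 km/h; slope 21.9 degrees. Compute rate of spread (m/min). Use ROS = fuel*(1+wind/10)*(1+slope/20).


Formula: ROS = fuel * (1 + wind/10) * (1 + slope/20)
Wind factor = 1 + 18.6/10 = 2.86
Slope factor = 1 + 21.9/20 = 2.095
ROS = 3.0 * 2.86 * 2.095 = 17.98 m/min

17.98


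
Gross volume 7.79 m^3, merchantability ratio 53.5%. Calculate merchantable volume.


Formula: MV = V_total * (merchantable_pct / 100)
Merchantable fraction = 53.5% / 100 = 0.535
MV = 7.79 m^3 * 0.535 = 4.168 m^3

4.168


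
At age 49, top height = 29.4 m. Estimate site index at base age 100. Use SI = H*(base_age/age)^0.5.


Formula: SI = H_dom * (base_age / age)^0.5
Age ratio = 100 / 49 = 2.04082
sqrt(age_ratio) = 1.42857
SI = 29.4 * 1.42857 = 42.0 m

42.0


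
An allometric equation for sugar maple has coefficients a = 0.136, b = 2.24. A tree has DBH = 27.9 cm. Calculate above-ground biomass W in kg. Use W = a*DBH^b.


Formula: W = a * DBH^b  (allometric power law)
DBH^b = 27.9^2.24 = 1730.4275
W = 0.136 * 1730.4275 = 235.3 kg

235.3


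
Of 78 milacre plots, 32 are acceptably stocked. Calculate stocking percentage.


Formula: Stocking % = stocked plots / total plots * 100
Stocking = 32 / 78 * 100
Stocking = 0.4103 * 100 = 41.0%

41.0


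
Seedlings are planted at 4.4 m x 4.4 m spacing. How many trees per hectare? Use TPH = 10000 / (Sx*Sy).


Formula: TPH = 10000 m^2/ha / (spacing_x * spacing_y)
Area per tree = 4.4 m * 4.4 m = 19.36 m^2
TPH = 10000 / 19.36 = 517 trees/ha

517


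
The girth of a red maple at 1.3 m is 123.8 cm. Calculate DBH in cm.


Formula: DBH = C / pi
DBH = 123.8 / pi
pi = 3.14159...
DBH = 39.4 cm

39.4


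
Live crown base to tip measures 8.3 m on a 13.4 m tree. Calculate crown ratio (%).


Formula: Crown Ratio = (Crown Length / Total Height) * 100
CR = (8.3 m / 13.4 m) * 100
CR = 0.6194 * 100 = 61.9%

61.9


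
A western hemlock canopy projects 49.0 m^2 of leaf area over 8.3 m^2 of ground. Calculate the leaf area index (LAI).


Formula: LAI = total leaf area / ground area  (dimensionless)
LAI = 49.0 m^2 / 8.3 m^2
LAI = 5.9

5.9


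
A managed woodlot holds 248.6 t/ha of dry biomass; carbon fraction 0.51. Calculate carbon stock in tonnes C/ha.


Formula: Carbon Stock = Biomass * Carbon Fraction
C = 248.6 t/ha * 0.51
C = 126.8 t C/ha

126.8


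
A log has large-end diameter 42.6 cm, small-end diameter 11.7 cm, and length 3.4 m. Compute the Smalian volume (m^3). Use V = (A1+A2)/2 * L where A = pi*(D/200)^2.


Smalian: V = (A1 + A2)/2 * L,  A = pi*(D/200)^2
A1 = pi*(42.6/200)^2 = 0.142531 m^2
A2 = pi*(11.7/200)^2 = 0.010751 m^2
V = (0.142531+0.010751)/2*3.4 = 0.2606 m^3

0.2606


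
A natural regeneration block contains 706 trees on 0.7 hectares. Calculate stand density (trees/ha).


Formula: Stand Density = N_trees / Area_ha
Density = 706 trees / 0.7 ha
Density = 1009 trees/ha

1009


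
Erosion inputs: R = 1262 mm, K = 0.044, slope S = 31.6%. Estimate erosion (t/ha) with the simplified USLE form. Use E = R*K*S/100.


Formula: E = R * K * S / 100  (simplified USLE)
R * K = 1262 * 0.044 = 55.528
E = 55.528 * 31.6 / 100 = 17.55 t/ha

17.55


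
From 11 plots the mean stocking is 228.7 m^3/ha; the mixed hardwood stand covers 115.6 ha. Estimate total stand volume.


Formula: Total Volume = Mean Volume per ha * Total Area
Total Volume = 228.7 m^3/ha * 115.6 ha
Total Volume = 26438 m^3

26438


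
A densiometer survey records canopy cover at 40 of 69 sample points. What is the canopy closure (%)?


Formula: Canopy closure = covered points / total points * 100
Closure = 40 / 69 * 100
Closure = 0.5797 * 100 = 58.0%

58.0


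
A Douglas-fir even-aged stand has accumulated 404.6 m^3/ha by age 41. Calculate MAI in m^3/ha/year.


Formula: MAI = Total Volume / Stand Age
MAI = 404.6 m^3/ha / 41 years
MAI = 9.87 m^3/ha/year

9.87


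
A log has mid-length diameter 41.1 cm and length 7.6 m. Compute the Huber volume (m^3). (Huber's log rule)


Huber: V = Am * L,  Am = pi*(Dm/200)^2
Am = pi*(41.1/200)^2 = 0.13267 m^2
V = 0.13267*7.6 = 1.0083 m^3

1.0083


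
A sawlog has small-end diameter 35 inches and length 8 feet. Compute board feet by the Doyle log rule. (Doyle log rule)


Doyle: BF = (D - 4)^2 * L / 16
Adjusted diameter = 35 - 4 = 31 in
(D-4)^2 = 31^2 = 961
BF = 961 * 8 / 16 = 481 BF

481


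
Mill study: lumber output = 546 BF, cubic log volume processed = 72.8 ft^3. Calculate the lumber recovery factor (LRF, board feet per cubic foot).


Formula: LRF = Lumber Output (BF) / Log Input (ft^3)
LRF = 546 BF / 72.8 ft^3
LRF = 7.5 BF/ft^3

7.5


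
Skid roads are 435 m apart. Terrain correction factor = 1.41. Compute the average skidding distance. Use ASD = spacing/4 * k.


Formula: ASD = (spacing / 4) * correction
Uncorrected distance = spacing / 4 = 435 / 4 = 108.75 m
ASD = 108.75 * 1.41 = 153 m

153


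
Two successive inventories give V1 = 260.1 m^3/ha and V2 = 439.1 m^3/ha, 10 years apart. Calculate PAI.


Formula: PAI = (V_T2 - V_T1) / (T2 - T1)
Volume increment = 439.1 - 260.1 = 179.0 m^3/ha
PAI = 179.0 / 10 = 17.9 m^3/ha/year

17.9


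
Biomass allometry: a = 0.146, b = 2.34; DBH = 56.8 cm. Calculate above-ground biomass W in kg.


Formula: W = a * DBH^b  (allometric power law)
DBH^b = 56.8^2.34 = 12740.1666
W = 0.146 * 12740.1666 = 1860.1 kg

1860.1


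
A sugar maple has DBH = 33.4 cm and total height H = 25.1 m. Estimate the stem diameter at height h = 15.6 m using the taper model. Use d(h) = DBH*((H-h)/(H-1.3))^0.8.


Taper: d(h) = DBH * ((H - h) / (H - 1.3))^0.8
Numerator = H - h = 25.1 - 15.6 = 9.5 m
Denominator = H - 1.3 = 25.1 - 1.3 = 23.8 m
Ratio = 9.5 / 23.8 = 0.39916
d = 33.4 * 0.39916^0.8 = 16.0 cm

16.0


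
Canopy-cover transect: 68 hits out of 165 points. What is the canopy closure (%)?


Formula: Canopy closure = covered points / total points * 100
Closure = 68 / 165 * 100
Closure = 0.4121 * 100 = 41.2%

41.2


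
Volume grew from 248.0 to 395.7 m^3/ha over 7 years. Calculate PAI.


Formula: PAI = (V_T2 - V_T1) / (T2 - T1)
Volume increment = 395.7 - 248.0 = 147.7 m^3/ha
PAI = 147.7 / 7 = 21.1 m^3/ha/year

21.1


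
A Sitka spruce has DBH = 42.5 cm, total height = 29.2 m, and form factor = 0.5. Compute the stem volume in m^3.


Formula: V = pi * (DBH/200)^2 * H * ff
Radius = DBH/200 = 42.5/200 = 0.2125 m
Radius^2 = 0.2125^2 = 0.04515625 m^2
V = pi * 0.04515625 * 29.2 * 0.5
V = 2.071 m^3

2.071


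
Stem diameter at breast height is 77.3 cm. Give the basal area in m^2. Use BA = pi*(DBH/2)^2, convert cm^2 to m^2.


Formula: BA = pi * (DBH/2)^2 / 10000  (cm^2 to m^2)
Radius = DBH/2 = 77.3/2 = 38.65 cm
BA = pi * 38.65^2 / 10000
   = 4692.9818 cm^2 / 10000
   = 0.4693 m^2

0.4693


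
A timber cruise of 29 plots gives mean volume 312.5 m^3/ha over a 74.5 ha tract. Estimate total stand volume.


Formula: Total Volume = Mean Volume per ha * Total Area
Total Volume = 312.5 m^3/ha * 74.5 ha
Total Volume = 23281 m^3

23281


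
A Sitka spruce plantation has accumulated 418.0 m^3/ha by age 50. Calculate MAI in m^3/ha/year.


Formula: MAI = Total Volume / Stand Age
MAI = 418.0 m^3/ha / 50 years
MAI = 8.36 m^3/ha/year

8.36


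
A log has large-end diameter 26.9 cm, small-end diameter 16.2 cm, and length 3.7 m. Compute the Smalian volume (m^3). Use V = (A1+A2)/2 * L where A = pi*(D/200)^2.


Smalian: V = (A1 + A2)/2 * L,  A = pi*(D/200)^2
A1 = pi*(26.9/200)^2 = 0.056832 m^2
A2 = pi*(16.2/200)^2 = 0.020612 m^2
V = (0.056832+0.020612)/2*3.7 = 0.1433 m^3

0.1433


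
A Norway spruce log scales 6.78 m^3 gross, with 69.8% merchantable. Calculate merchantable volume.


Formula: MV = V_total * (merchantable_pct / 100)
Merchantable fraction = 69.8% / 100 = 0.698
MV = 6.78 m^3 * 0.698 = 4.732 m^3

4.732


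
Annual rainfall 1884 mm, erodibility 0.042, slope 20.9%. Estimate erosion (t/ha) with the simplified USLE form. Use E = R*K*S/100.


Formula: E = R * K * S / 100  (simplified USLE)
R * K = 1884 * 0.042 = 79.128
E = 79.128 * 20.9 / 100 = 16.54 t/ha

16.54


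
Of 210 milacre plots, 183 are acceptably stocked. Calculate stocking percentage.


Formula: Stocking % = stocked plots / total plots * 100
Stocking = 183 / 210 * 100
Stocking = 0.8714 * 100 = 87.1%

87.1


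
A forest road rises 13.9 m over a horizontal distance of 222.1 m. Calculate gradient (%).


Formula: Gradient = rise / run * 100
Gradient = 13.9 / 222.1 * 100 = 6.3%

6.3


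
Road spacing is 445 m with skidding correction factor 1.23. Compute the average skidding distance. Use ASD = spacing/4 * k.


Formula: ASD = (spacing / 4) * correction
Uncorrected distance = spacing / 4 = 445 / 4 = 111.25 m
ASD = 111.25 * 1.23 = 137 m

137


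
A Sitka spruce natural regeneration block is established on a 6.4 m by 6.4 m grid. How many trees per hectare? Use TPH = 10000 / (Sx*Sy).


Formula: TPH = 10000 m^2/ha / (spacing_x * spacing_y)
Area per tree = 6.4 m * 6.4 m = 40.96 m^2
TPH = 10000 / 40.96 = 244 trees/ha

244


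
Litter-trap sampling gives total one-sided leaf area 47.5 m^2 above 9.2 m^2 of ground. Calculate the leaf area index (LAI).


Formula: LAI = total leaf area / ground area  (dimensionless)
LAI = 47.5 m^2 / 9.2 m^2
LAI = 5.16

5.16


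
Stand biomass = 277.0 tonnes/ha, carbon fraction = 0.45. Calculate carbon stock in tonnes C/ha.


Formula: Carbon Stock = Biomass * Carbon Fraction
C = 277.0 t/ha * 0.45
C = 124.7 t C/ha

124.7


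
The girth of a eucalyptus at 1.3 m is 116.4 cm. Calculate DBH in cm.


Formula: DBH = C / pi
DBH = 116.4 / pi
pi = 3.14159...
DBH = 37.1 cm

37.1


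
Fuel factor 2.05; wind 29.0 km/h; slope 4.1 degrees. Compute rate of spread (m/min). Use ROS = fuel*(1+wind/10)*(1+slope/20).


Formula: ROS = fuel * (1 + wind/10) * (1 + slope/20)
Wind factor = 1 + 29.0/10 = 3.9
Slope factor = 1 + 4.1/20 = 1.205
ROS = 2.05 * 3.9 * 1.205 = 9.63 m/min

9.63


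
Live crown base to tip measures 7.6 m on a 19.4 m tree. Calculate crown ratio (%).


Formula: Crown Ratio = (Crown Length / Total Height) * 100
CR = (7.6 m / 19.4 m) * 100
CR = 0.3918 * 100 = 39.2%

39.2


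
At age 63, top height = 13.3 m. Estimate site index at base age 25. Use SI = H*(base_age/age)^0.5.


Formula: SI = H_dom * (base_age / age)^0.5
Age ratio = 25 / 63 = 0.39683
sqrt(age_ratio) = 0.62994
SI = 13.3 * 0.62994 = 8.4 m

8.4


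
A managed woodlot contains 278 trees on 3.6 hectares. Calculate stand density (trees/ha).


Formula: Stand Density = N_trees / Area_ha
Density = 278 trees / 3.6 ha
Density = 77 trees/ha

77


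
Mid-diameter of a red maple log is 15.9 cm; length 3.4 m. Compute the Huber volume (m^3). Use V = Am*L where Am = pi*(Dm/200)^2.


Huber: V = Am * L,  Am = pi*(Dm/200)^2
Am = pi*(15.9/200)^2 = 0.019856 m^2
V = 0.019856*3.4 = 0.0675 m^3

0.0675


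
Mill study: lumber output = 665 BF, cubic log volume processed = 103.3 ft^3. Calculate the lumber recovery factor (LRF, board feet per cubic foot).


Formula: LRF = Lumber Output (BF) / Log Input (ft^3)
LRF = 665 BF / 103.3 ft^3
LRF = 6.44 BF/ft^3

6.44


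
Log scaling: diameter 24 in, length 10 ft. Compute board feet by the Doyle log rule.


Doyle: BF = (D - 4)^2 * L / 16
Adjusted diameter = 24 - 4 = 20 in
(D-4)^2 = 20^2 = 400
BF = 400 * 10 / 16 = 250 BF

250


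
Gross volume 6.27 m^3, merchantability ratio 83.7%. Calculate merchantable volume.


Formula: MV = V_total * (merchantable_pct / 100)
Merchantable fraction = 83.7% / 100 = 0.837
MV = 6.27 m^3 * 0.837 = 5.248 m^3

5.248


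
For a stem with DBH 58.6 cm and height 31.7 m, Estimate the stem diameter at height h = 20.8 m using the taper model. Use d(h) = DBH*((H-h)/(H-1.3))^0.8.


Taper: d(h) = DBH * ((H - h) / (H - 1.3))^0.8
Numerator = H - h = 31.7 - 20.8 = 10.9 m
Denominator = H - 1.3 = 31.7 - 1.3 = 30.4 m
Ratio = 10.9 / 30.4 = 0.35855
d = 58.6 * 0.35855^0.8 = 25.8 cm

25.8


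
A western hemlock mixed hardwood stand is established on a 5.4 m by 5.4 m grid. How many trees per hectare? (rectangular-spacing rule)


Formula: TPH = 10000 m^2/ha / (spacing_x * spacing_y)
Area per tree = 5.4 m * 5.4 m = 29.16 m^2
TPH = 10000 / 29.16 = 343 trees/ha

343


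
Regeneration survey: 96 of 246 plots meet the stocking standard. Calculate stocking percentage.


Formula: Stocking % = stocked plots / total plots * 100
Stocking = 96 / 246 * 100
Stocking = 0.3902 * 100 = 39.0%

39.0


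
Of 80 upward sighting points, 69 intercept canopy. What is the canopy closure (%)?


Formula: Canopy closure = covered points / total points * 100
Closure = 69 / 80 * 100
Closure = 0.8625 * 100 = 86.3%

86.3


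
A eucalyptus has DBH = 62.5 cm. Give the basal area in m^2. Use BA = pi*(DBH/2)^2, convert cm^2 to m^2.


Formula: BA = pi * (DBH/2)^2 / 10000  (cm^2 to m^2)
Radius = DBH/2 = 62.5/2 = 31.25 cm
BA = pi * 31.25^2 / 10000
   = 3067.9616 cm^2 / 10000
   = 0.3068 m^2

0.3068


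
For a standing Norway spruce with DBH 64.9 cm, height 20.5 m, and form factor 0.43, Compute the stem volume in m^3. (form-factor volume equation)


Formula: V = pi * (DBH/200)^2 * H * ff
Radius = DBH/200 = 64.9/200 = 0.3245 m
Radius^2 = 0.3245^2 = 0.10530025 m^2
V = pi * 0.10530025 * 20.5 * 0.43
V = 2.916 m^3

2.916


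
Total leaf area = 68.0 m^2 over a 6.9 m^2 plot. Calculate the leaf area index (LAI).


Formula: LAI = total leaf area / ground area  (dimensionless)
LAI = 68.0 m^2 / 6.9 m^2
LAI = 9.86

9.86


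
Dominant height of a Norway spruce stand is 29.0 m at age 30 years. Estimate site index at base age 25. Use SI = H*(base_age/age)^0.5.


Formula: SI = H_dom * (base_age / age)^0.5
Age ratio = 25 / 30 = 0.83333
sqrt(age_ratio) = 0.91287
SI = 29.0 * 0.91287 = 26.5 m

26.5


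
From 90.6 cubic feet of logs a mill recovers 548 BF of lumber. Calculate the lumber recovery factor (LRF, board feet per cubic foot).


Formula: LRF = Lumber Output (BF) / Log Input (ft^3)
LRF = 548 BF / 90.6 ft^3
LRF = 6.05 BF/ft^3

6.05


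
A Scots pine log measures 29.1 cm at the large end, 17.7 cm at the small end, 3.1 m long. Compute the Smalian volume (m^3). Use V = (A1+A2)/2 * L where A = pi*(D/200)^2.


Smalian: V = (A1 + A2)/2 * L,  A = pi*(D/200)^2
A1 = pi*(29.1/200)^2 = 0.066508 m^2
A2 = pi*(17.7/200)^2 = 0.024606 m^2
V = (0.066508+0.024606)/2*3.1 = 0.1412 m^3

0.1412


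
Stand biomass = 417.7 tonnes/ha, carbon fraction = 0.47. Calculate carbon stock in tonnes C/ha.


Formula: Carbon Stock = Biomass * Carbon Fraction
C = 417.7 t/ha * 0.47
C = 196.3 t C/ha

196.3


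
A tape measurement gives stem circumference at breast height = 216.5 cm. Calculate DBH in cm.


Formula: DBH = C / pi
DBH = 216.5 / pi
pi = 3.14159...
DBH = 68.9 cm

68.9


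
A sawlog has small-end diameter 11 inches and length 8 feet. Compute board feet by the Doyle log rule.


Doyle: BF = (D - 4)^2 * L / 16
Adjusted diameter = 11 - 4 = 7 in
(D-4)^2 = 7^2 = 49
BF = 49 * 8 / 16 = 25 BF

25


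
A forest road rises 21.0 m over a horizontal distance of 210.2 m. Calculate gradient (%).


Formula: Gradient = rise / run * 100
Gradient = 21.0 / 210.2 * 100 = 10.0%

10.0


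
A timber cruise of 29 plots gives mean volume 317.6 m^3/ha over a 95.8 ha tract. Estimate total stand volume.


Formula: Total Volume = Mean Volume per ha * Total Area
Total Volume = 317.6 m^3/ha * 95.8 ha
Total Volume = 30426 m^3

30426


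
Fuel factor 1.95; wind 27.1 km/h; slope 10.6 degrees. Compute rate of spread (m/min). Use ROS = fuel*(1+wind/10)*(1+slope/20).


Formula: ROS = fuel * (1 + wind/10) * (1 + slope/20)
Wind factor = 1 + 27.1/10 = 3.71
Slope factor = 1 + 10.6/20 = 1.53
ROS = 1.95 * 3.71 * 1.53 = 11.07 m/min

11.07


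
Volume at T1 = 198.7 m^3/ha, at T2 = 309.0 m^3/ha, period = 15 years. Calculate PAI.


Formula: PAI = (V_T2 - V_T1) / (T2 - T1)
Volume increment = 309.0 - 198.7 = 110.3 m^3/ha
PAI = 110.3 / 15 = 7.35 m^3/ha/year

7.35


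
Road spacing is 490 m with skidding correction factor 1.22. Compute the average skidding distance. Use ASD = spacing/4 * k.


Formula: ASD = (spacing / 4) * correction
Uncorrected distance = spacing / 4 = 490 / 4 = 122.5 m
ASD = 122.5 * 1.22 = 149 m

149


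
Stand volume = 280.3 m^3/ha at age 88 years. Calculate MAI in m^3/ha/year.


Formula: MAI = Total Volume / Stand Age
MAI = 280.3 m^3/ha / 88 years
MAI = 3.19 m^3/ha/year

3.19


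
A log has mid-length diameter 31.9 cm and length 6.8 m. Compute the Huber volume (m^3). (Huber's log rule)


Huber: V = Am * L,  Am = pi*(Dm/200)^2
Am = pi*(31.9/200)^2 = 0.079923 m^2
V = 0.079923*6.8 = 0.5435 m^3

0.5435


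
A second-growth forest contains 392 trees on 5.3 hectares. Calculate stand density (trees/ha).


Formula: Stand Density = N_trees / Area_ha
Density = 392 trees / 5.3 ha
Density = 74 trees/ha

74


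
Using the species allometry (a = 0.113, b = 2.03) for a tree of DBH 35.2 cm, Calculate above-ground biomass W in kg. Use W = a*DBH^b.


Formula: W = a * DBH^b  (allometric power law)
DBH^b = 35.2^2.03 = 1378.7376
W = 0.113 * 1378.7376 = 155.8 kg

155.8


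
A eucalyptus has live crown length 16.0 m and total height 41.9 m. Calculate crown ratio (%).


Formula: Crown Ratio = (Crown Length / Total Height) * 100
CR = (16.0 m / 41.9 m) * 100
CR = 0.3819 * 100 = 38.2%

38.2


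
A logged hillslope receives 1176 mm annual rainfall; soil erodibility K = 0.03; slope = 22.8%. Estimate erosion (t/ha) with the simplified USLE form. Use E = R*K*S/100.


Formula: E = R * K * S / 100  (simplified USLE)
R * K = 1176 * 0.03 = 35.28
E = 35.28 * 22.8 / 100 = 8.04 t/ha

8.04


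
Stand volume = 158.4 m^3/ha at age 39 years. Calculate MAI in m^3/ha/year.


Formula: MAI = Total Volume / Stand Age
MAI = 158.4 m^3/ha / 39 years
MAI = 4.06 m^3/ha/year

4.06


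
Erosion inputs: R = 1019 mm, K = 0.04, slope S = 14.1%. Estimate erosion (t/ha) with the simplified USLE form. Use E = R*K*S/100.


Formula: E = R * K * S / 100  (simplified USLE)
R * K = 1019 * 0.04 = 40.76
E = 40.76 * 14.1 / 100 = 5.75 t/ha

5.75


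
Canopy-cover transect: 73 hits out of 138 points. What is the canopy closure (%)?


Formula: Canopy closure = covered points / total points * 100
Closure = 73 / 138 * 100
Closure = 0.529 * 100 = 52.9%

52.9


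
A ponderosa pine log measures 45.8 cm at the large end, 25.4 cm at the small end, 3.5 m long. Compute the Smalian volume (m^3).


Smalian: V = (A1 + A2)/2 * L,  A = pi*(D/200)^2
A1 = pi*(45.8/200)^2 = 0.164748 m^2
A2 = pi*(25.4/200)^2 = 0.050671 m^2
V = (0.164748+0.050671)/2*3.5 = 0.377 m^3

0.377


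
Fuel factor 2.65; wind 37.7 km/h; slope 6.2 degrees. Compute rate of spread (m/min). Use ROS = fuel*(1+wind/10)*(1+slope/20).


Formula: ROS = fuel * (1 + wind/10) * (1 + slope/20)
Wind factor = 1 + 37.7/10 = 4.77
Slope factor = 1 + 6.2/20 = 1.31
ROS = 2.65 * 4.77 * 1.31 = 16.56 m/min

16.56


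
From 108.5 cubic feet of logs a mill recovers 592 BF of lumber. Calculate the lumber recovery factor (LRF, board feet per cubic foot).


Formula: LRF = Lumber Output (BF) / Log Input (ft^3)
LRF = 592 BF / 108.5 ft^3
LRF = 5.46 BF/ft^3

5.46


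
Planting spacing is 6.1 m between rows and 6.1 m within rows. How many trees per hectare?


Formula: TPH = 10000 m^2/ha / (spacing_x * spacing_y)
Area per tree = 6.1 m * 6.1 m = 37.21 m^2
TPH = 10000 / 37.21 = 269 trees/ha

269


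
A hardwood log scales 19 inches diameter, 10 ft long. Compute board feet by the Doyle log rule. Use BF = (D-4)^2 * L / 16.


Doyle: BF = (D - 4)^2 * L / 16
Adjusted diameter = 19 - 4 = 15 in
(D-4)^2 = 15^2 = 225
BF = 225 * 10 / 16 = 141 BF

141


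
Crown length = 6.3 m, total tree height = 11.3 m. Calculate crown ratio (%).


Formula: Crown Ratio = (Crown Length / Total Height) * 100
CR = (6.3 m / 11.3 m) * 100
CR = 0.5575 * 100 = 55.8%

55.8


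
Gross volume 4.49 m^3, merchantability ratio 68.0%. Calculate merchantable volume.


Formula: MV = V_total * (merchantable_pct / 100)
Merchantable fraction = 68.0% / 100 = 0.68
MV = 4.49 m^3 * 0.68 = 3.053 m^3

3.053


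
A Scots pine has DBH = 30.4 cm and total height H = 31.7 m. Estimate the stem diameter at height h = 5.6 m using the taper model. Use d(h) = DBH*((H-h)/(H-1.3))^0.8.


Taper: d(h) = DBH * ((H - h) / (H - 1.3))^0.8
Numerator = H - h = 31.7 - 5.6 = 26.1 m
Denominator = H - 1.3 = 31.7 - 1.3 = 30.4 m
Ratio = 26.1 / 30.4 = 0.85855
d = 30.4 * 0.85855^0.8 = 26.9 cm

26.9


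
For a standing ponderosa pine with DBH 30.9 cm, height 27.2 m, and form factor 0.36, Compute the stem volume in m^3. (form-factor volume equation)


Formula: V = pi * (DBH/200)^2 * H * ff
Radius = DBH/200 = 30.9/200 = 0.1545 m
Radius^2 = 0.1545^2 = 0.02387025 m^2
V = pi * 0.02387025 * 27.2 * 0.36
V = 0.734 m^3

0.734


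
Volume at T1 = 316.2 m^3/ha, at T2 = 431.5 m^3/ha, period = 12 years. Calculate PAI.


Formula: PAI = (V_T2 - V_T1) / (T2 - T1)
Volume increment = 431.5 - 316.2 = 115.3 m^3/ha
PAI = 115.3 / 12 = 9.61 m^3/ha/year

9.61


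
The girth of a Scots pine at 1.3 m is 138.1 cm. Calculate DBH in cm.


Formula: DBH = C / pi
DBH = 138.1 / pi
pi = 3.14159...
DBH = 44.0 cm

44.0


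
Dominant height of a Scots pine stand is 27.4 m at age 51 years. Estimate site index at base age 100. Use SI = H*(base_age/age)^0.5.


Formula: SI = H_dom * (base_age / age)^0.5
Age ratio = 100 / 51 = 1.96078
sqrt(age_ratio) = 1.40028
SI = 27.4 * 1.40028 = 38.4 m

38.4


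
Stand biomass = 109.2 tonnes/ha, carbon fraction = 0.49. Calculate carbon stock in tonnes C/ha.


Formula: Carbon Stock = Biomass * Carbon Fraction
C = 109.2 t/ha * 0.49
C = 53.5 t C/ha

53.5


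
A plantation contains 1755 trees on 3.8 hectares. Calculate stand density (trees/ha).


Formula: Stand Density = N_trees / Area_ha
Density = 1755 trees / 3.8 ha
Density = 462 trees/ha

462


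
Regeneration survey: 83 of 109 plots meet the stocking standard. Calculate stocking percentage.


Formula: Stocking % = stocked plots / total plots * 100
Stocking = 83 / 109 * 100
Stocking = 0.7615 * 100 = 76.1%

76.1


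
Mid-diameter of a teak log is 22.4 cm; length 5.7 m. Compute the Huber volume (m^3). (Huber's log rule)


Huber: V = Am * L,  Am = pi*(Dm/200)^2
Am = pi*(22.4/200)^2 = 0.039408 m^2
V = 0.039408*5.7 = 0.2246 m^3

0.2246


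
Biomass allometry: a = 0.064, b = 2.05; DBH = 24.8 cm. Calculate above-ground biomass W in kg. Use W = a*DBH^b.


Formula: W = a * DBH^b  (allometric power law)
DBH^b = 24.8^2.05 = 722.1476
W = 0.064 * 722.1476 = 46.2 kg

46.2


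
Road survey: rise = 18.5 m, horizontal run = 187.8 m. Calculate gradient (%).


Formula: Gradient = rise / run * 100
Gradient = 18.5 / 187.8 * 100 = 9.9%

9.9


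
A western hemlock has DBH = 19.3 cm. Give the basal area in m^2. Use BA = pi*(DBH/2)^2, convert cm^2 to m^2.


Formula: BA = pi * (DBH/2)^2 / 10000  (cm^2 to m^2)
Radius = DBH/2 = 19.3/2 = 9.65 cm
BA = pi * 9.65^2 / 10000
   = 292.553 cm^2 / 10000
   = 0.0293 m^2

0.0293


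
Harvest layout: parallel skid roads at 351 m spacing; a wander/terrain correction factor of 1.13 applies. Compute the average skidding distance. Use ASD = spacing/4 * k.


Formula: ASD = (spacing / 4) * correction
Uncorrected distance = spacing / 4 = 351 / 4 = 87.75 m
ASD = 87.75 * 1.13 = 99 m

99


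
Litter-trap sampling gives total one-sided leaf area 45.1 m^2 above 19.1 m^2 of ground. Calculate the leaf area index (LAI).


Formula: LAI = total leaf area / ground area  (dimensionless)
LAI = 45.1 m^2 / 19.1 m^2
LAI = 2.36

2.36


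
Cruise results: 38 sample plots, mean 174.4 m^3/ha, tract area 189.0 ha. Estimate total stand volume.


Formula: Total Volume = Mean Volume per ha * Total Area
Total Volume = 174.4 m^3/ha * 189.0 ha
Total Volume = 32962 m^3

32962


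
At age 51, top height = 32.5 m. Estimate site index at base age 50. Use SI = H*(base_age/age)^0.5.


Formula: SI = H_dom * (base_age / age)^0.5
Age ratio = 50 / 51 = 0.98039
sqrt(age_ratio) = 0.99015
SI = 32.5 * 0.99015 = 32.2 m

32.2


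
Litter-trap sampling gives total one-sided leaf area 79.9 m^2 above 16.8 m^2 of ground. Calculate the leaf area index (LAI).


Formula: LAI = total leaf area / ground area  (dimensionless)
LAI = 79.9 m^2 / 16.8 m^2
LAI = 4.76

4.76


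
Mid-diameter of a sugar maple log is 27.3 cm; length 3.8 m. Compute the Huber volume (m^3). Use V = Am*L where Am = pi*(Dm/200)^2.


Huber: V = Am * L,  Am = pi*(Dm/200)^2
Am = pi*(27.3/200)^2 = 0.058535 m^2
V = 0.058535*3.8 = 0.2224 m^3

0.2224


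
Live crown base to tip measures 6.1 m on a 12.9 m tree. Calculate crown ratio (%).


Formula: Crown Ratio = (Crown Length / Total Height) * 100
CR = (6.1 m / 12.9 m) * 100
CR = 0.4729 * 100 = 47.3%

47.3


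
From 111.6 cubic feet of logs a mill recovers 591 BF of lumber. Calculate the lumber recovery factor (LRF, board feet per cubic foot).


Formula: LRF = Lumber Output (BF) / Log Input (ft^3)
LRF = 591 BF / 111.6 ft^3
LRF = 5.3 BF/ft^3

5.3


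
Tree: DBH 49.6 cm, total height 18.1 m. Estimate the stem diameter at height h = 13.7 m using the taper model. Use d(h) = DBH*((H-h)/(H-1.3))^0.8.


Taper: d(h) = DBH * ((H - h) / (H - 1.3))^0.8
Numerator = H - h = 18.1 - 13.7 = 4.4 m
Denominator = H - 1.3 = 18.1 - 1.3 = 16.8 m
Ratio = 4.4 / 16.8 = 0.2619
d = 49.6 * 0.2619^0.8 = 17.0 cm

17.0


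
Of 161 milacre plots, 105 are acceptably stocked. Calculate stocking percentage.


Formula: Stocking % = stocked plots / total plots * 100
Stocking = 105 / 161 * 100
Stocking = 0.6522 * 100 = 65.2%

65.2


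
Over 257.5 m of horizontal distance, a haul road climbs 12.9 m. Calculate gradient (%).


Formula: Gradient = rise / run * 100
Gradient = 12.9 / 257.5 * 100 = 5.0%

5.0


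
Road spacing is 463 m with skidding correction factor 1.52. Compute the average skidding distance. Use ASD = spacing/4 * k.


Formula: ASD = (spacing / 4) * correction
Uncorrected distance = spacing / 4 = 463 / 4 = 115.75 m
ASD = 115.75 * 1.52 = 176 m

176


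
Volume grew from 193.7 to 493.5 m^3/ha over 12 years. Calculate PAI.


Formula: PAI = (V_T2 - V_T1) / (T2 - T1)
Volume increment = 493.5 - 193.7 = 299.8 m^3/ha
PAI = 299.8 / 12 = 24.98 m^3/ha/year

24.98


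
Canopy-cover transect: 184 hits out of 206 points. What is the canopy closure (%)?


Formula: Canopy closure = covered points / total points * 100
Closure = 184 / 206 * 100
Closure = 0.8932 * 100 = 89.3%

89.3


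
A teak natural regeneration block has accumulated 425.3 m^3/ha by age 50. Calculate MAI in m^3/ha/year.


Formula: MAI = Total Volume / Stand Age
MAI = 425.3 m^3/ha / 50 years
MAI = 8.51 m^3/ha/year

8.51


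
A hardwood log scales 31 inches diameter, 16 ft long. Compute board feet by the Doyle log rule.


Doyle: BF = (D - 4)^2 * L / 16
Adjusted diameter = 31 - 4 = 27 in
(D-4)^2 = 27^2 = 729
BF = 729 * 16 / 16 = 729 BF

729


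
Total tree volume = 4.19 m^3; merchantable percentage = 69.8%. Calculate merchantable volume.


Formula: MV = V_total * (merchantable_pct / 100)
Merchantable fraction = 69.8% / 100 = 0.698
MV = 4.19 m^3 * 0.698 = 2.925 m^3

2.925


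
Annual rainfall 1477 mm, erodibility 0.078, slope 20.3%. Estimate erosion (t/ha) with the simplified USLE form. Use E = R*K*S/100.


Formula: E = R * K * S / 100  (simplified USLE)
R * K = 1477 * 0.078 = 115.206
E = 115.206 * 20.3 / 100 = 23.39 t/ha

23.39


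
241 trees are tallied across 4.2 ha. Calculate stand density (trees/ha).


Formula: Stand Density = N_trees / Area_ha
Density = 241 trees / 4.2 ha
Density = 57 trees/ha

57


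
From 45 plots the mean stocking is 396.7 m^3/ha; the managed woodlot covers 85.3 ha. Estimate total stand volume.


Formula: Total Volume = Mean Volume per ha * Total Area
Total Volume = 396.7 m^3/ha * 85.3 ha
Total Volume = 33839 m^3

33839


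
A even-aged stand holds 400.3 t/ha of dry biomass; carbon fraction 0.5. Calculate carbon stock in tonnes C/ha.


Formula: Carbon Stock = Biomass * Carbon Fraction
C = 400.3 t/ha * 0.5
C = 200.2 t C/ha

200.2


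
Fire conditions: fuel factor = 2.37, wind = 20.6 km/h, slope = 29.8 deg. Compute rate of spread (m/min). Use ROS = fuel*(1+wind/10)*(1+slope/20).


Formula: ROS = fuel * (1 + wind/10) * (1 + slope/20)
Wind factor = 1 + 20.6/10 = 3.06
Slope factor = 1 + 29.8/20 = 2.49
ROS = 2.37 * 3.06 * 2.49 = 18.06 m/min

18.06


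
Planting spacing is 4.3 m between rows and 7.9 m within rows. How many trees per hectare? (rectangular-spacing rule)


Formula: TPH = 10000 m^2/ha / (spacing_x * spacing_y)
Area per tree = 4.3 m * 7.9 m = 33.97 m^2
TPH = 10000 / 33.97 = 294 trees/ha

294


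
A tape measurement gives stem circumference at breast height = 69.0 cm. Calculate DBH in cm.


Formula: DBH = C / pi
DBH = 69.0 / pi
pi = 3.14159...
DBH = 22.0 cm

22.0


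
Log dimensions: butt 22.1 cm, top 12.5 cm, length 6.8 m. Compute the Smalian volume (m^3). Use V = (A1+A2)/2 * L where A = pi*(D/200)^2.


Smalian: V = (A1 + A2)/2 * L,  A = pi*(D/200)^2
A1 = pi*(22.1/200)^2 = 0.03836 m^2
A2 = pi*(12.5/200)^2 = 0.012272 m^2
V = (0.03836+0.012272)/2*6.8 = 0.1721 m^3

0.1721


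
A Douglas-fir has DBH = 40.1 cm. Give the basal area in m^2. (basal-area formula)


Formula: BA = pi * (DBH/2)^2 / 10000  (cm^2 to m^2)
Radius = DBH/2 = 40.1/2 = 20.05 cm
BA = pi * 20.05^2 / 10000
   = 1262.9281 cm^2 / 10000
   = 0.1263 m^2

0.1263


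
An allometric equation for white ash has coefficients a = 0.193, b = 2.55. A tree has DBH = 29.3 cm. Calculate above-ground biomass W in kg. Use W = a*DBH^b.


Formula: W = a * DBH^b  (allometric power law)
DBH^b = 29.3^2.55 = 5501.8967
W = 0.193 * 5501.8967 = 1061.9 kg

1061.9


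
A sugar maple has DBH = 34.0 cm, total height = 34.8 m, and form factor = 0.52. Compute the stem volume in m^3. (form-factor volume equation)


Formula: V = pi * (DBH/200)^2 * H * ff
Radius = DBH/200 = 34.0/200 = 0.17 m
Radius^2 = 0.17^2 = 0.0289 m^2
V = pi * 0.0289 * 34.8 * 0.52
V = 1.643 m^3

1.643


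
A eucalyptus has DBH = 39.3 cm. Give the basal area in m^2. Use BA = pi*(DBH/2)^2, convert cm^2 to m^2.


Formula: BA = pi * (DBH/2)^2 / 10000  (cm^2 to m^2)
Radius = DBH/2 = 39.3/2 = 19.65 cm
BA = pi * 19.65^2 / 10000
   = 1213.0396 cm^2 / 10000
   = 0.1213 m^2

0.1213


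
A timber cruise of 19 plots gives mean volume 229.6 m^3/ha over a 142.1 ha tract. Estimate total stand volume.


Formula: Total Volume = Mean Volume per ha * Total Area
Total Volume = 229.6 m^3/ha * 142.1 ha
Total Volume = 32626 m^3

32626


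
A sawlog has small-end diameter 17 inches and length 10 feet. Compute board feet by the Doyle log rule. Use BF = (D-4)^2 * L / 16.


Doyle: BF = (D - 4)^2 * L / 16
Adjusted diameter = 17 - 4 = 13 in
(D-4)^2 = 13^2 = 169
BF = 169 * 10 / 16 = 106 BF

106


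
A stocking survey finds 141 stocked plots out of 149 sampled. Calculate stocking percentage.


Formula: Stocking % = stocked plots / total plots * 100
Stocking = 141 / 149 * 100
Stocking = 0.9463 * 100 = 94.6%

94.6


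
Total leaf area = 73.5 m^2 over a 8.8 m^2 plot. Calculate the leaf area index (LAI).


Formula: LAI = total leaf area / ground area  (dimensionless)
LAI = 73.5 m^2 / 8.8 m^2
LAI = 8.35

8.35


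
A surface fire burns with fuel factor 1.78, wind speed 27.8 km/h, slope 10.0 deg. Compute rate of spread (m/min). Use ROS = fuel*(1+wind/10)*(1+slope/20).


Formula: ROS = fuel * (1 + wind/10) * (1 + slope/20)
Wind factor = 1 + 27.8/10 = 3.78
Slope factor = 1 + 10.0/20 = 1.5
ROS = 1.78 * 3.78 * 1.5 = 10.09 m/min

10.09


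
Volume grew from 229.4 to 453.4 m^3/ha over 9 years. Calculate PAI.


Formula: PAI = (V_T2 - V_T1) / (T2 - T1)
Volume increment = 453.4 - 229.4 = 224.0 m^3/ha
PAI = 224.0 / 9 = 24.89 m^3/ha/year

24.89


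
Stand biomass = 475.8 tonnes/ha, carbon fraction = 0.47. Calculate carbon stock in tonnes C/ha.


Formula: Carbon Stock = Biomass * Carbon Fraction
C = 475.8 t/ha * 0.47
C = 223.6 t C/ha

223.6


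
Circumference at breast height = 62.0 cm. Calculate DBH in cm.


Formula: DBH = C / pi
DBH = 62.0 / pi
pi = 3.14159...
DBH = 19.7 cm

19.7


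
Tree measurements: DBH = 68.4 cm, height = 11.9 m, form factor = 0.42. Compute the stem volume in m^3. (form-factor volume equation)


Formula: V = pi * (DBH/200)^2 * H * ff
Radius = DBH/200 = 68.4/200 = 0.342 m
Radius^2 = 0.342^2 = 0.116964 m^2
V = pi * 0.116964 * 11.9 * 0.42
V = 1.837 m^3

1.837


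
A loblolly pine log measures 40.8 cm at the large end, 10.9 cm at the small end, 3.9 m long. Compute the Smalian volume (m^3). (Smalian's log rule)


Smalian: V = (A1 + A2)/2 * L,  A = pi*(D/200)^2
A1 = pi*(40.8/200)^2 = 0.130741 m^2
A2 = pi*(10.9/200)^2 = 0.009331 m^2
V = (0.130741+0.009331)/2*3.9 = 0.2731 m^3

0.2731


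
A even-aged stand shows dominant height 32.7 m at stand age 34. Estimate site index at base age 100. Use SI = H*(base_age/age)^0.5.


Formula: SI = H_dom * (base_age / age)^0.5
Age ratio = 100 / 34 = 2.94118
sqrt(age_ratio) = 1.71499
SI = 32.7 * 1.71499 = 56.1 m

56.1


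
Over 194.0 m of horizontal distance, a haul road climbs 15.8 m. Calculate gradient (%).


Formula: Gradient = rise / run * 100
Gradient = 15.8 / 194.0 * 100 = 8.1%

8.1


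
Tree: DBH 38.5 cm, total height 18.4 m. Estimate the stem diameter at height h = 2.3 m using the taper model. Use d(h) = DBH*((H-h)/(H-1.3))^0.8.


Taper: d(h) = DBH * ((H - h) / (H - 1.3))^0.8
Numerator = H - h = 18.4 - 2.3 = 16.1 m
Denominator = H - 1.3 = 18.4 - 1.3 = 17.1 m
Ratio = 16.1 / 17.1 = 0.94152
d = 38.5 * 0.94152^0.8 = 36.7 cm

36.7


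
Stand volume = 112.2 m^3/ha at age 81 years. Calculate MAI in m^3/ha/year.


Formula: MAI = Total Volume / Stand Age
MAI = 112.2 m^3/ha / 81 years
MAI = 1.39 m^3/ha/year

1.39


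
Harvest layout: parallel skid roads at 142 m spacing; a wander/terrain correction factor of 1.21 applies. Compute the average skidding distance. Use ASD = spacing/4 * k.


Formula: ASD = (spacing / 4) * correction
Uncorrected distance = spacing / 4 = 142 / 4 = 35.5 m
ASD = 35.5 * 1.21 = 43 m

43


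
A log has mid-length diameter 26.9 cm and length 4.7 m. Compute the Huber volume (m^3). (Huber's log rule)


Huber: V = Am * L,  Am = pi*(Dm/200)^2
Am = pi*(26.9/200)^2 = 0.056832 m^2
V = 0.056832*4.7 = 0.2671 m^3

0.2671


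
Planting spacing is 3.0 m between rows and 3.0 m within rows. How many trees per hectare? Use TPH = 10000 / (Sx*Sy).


Formula: TPH = 10000 m^2/ha / (spacing_x * spacing_y)
Area per tree = 3.0 m * 3.0 m = 9.0 m^2
TPH = 10000 / 9.0 = 1111 trees/ha

1111


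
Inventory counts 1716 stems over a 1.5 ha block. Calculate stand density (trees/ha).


Formula: Stand Density = N_trees / Area_ha
Density = 1716 trees / 1.5 ha
Density = 1144 trees/ha

1144


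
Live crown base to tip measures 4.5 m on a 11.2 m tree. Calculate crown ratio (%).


Formula: Crown Ratio = (Crown Length / Total Height) * 100
CR = (4.5 m / 11.2 m) * 100
CR = 0.4018 * 100 = 40.2%

40.2


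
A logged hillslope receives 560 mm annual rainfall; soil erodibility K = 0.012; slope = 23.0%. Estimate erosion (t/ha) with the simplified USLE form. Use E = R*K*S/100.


Formula: E = R * K * S / 100  (simplified USLE)
R * K = 560 * 0.012 = 6.72
E = 6.72 * 23.0 / 100 = 1.55 t/ha

1.55
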